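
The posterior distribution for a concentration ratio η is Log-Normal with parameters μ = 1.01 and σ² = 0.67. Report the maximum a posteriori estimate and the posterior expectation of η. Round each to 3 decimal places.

Mode = exp(μ − σ²) = exp(0.34) = 1.405.
Mean = exp(μ + σ²/2) = exp(1.345) = 3.838.
Mean > mode: the posterior has a right tail.

maximum a posteriori estimate = 1.405, posterior expectation = 3.838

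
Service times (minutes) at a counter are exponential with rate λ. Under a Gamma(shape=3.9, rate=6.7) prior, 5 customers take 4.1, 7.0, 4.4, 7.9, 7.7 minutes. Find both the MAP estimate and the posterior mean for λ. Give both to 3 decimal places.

λ_MAP = 0.209, E[λ|data] = 0.235

Σ times = 31.1. Posterior: Gamma(shape = 3.9+5 = 8.9, rate = 6.7+31.1 = 37.8).
Mode = (α−1)/β = 7.9/37.8 = 0.209.
Mean = α/β = 8.9/37.8 = 0.235.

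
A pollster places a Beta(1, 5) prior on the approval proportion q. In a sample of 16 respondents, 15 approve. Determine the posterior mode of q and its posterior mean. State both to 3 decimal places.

Posterior: Beta(1+15, 5+1) = Beta(16, 6).
Mode = (16−1)/(16+6−2) = 15/20 = 0.750.
Mean = 16/(16+6) = 16/22 = 0.727.
The posterior is left-skewed, so the mode exceeds the mean.

q_MAP = 0.750, E[q|data] = 0.727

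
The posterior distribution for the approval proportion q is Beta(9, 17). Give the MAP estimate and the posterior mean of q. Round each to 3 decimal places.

MAP = 0.333; posterior mean = 0.346

Mode = (9−1)/(9+17−2) = 8/24 = 0.333.
Mean = 9/(9+17) = 9/26 = 0.346.
The mean is pulled above the mode by the posterior's right skew.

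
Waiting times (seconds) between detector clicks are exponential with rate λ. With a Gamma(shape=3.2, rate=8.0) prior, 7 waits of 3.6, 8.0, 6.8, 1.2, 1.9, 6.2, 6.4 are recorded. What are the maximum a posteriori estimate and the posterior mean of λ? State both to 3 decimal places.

MAP = 0.219; posterior mean = 0.242

Σ times = 34.1. Posterior: Gamma(shape = 3.2+7 = 10.2, rate = 8.0+34.1 = 42.1).
Mode = (α−1)/β = 9.2/42.1 = 0.219.
Mean = α/β = 10.2/42.1 = 0.242.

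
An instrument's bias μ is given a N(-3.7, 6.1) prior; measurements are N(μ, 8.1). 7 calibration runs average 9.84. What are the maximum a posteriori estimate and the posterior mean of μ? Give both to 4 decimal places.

Posterior for μ is Normal. Precision-weighted mean: (1/6.1·-3.7 + 7/8.1·9.84) / (1/6.1 + 7/8.1) = 7.6811.
A Normal posterior is symmetric, so mode = mean.

μ_MAP = 7.6811, E[μ|data] = 7.6811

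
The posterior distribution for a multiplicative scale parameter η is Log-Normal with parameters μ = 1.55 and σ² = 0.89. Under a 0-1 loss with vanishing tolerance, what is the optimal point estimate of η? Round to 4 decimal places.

1.9348

Mode = exp(μ − σ²) = exp(0.66) = 1.9348.
Mean = exp(μ + σ²/2) = exp(1.995) = 7.3522.
This is the posterior mode — the MAP estimate.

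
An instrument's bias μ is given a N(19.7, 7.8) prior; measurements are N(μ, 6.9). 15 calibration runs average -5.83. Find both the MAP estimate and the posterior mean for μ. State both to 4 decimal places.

Posterior for μ is Normal. Precision-weighted mean: (1/7.8·19.7 + 15/6.9·-5.83) / (1/7.8 + 15/6.9) = -4.4082.
A Normal posterior is symmetric, so mode = mean.

MAP = -4.4082, posterior mean = -4.4082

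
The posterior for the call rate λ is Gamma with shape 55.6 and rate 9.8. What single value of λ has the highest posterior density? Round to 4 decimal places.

Mode = (α−1)/β = 54.6/9.8 = 5.5714.
Mean = α/β = 55.6/9.8 = 5.6735.
This is the posterior mode — the MAP estimate.

5.5714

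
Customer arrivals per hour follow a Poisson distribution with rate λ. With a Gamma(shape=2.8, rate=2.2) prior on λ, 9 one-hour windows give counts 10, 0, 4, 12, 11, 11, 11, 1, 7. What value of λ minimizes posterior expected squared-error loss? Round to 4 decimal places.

Σ counts = 67. Posterior: Gamma(shape = 2.8+67 = 69.8, rate = 2.2+9 = 11.2).
Mode = (α−1)/β = 68.8/11.2 = 6.1429.
Mean = α/β = 69.8/11.2 = 6.2321.
Squared-error loss ⇒ the optimal estimator is the posterior mean.

6.2321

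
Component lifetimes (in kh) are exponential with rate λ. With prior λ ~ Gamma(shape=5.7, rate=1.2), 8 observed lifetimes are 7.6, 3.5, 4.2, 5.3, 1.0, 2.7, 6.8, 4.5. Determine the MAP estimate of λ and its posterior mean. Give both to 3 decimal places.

Σ times = 35.6. Posterior: Gamma(shape = 5.7+8 = 13.7, rate = 1.2+35.6 = 36.8).
Mode = (α−1)/β = 12.7/36.8 = 0.345.
Mean = α/β = 13.7/36.8 = 0.372.

MAP estimate = 0.345, posterior mean = 0.372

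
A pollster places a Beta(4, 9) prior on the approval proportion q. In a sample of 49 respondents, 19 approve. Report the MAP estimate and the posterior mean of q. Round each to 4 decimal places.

Posterior: Beta(4+19, 9+30) = Beta(23, 39).
Mode = (23−1)/(23+39−2) = 22/60 = 0.3667.
Mean = 23/(23+39) = 23/62 = 0.3710.
The posterior is right-skewed, so the mean exceeds the mode.

MAP = 0.3667; posterior mean = 0.3710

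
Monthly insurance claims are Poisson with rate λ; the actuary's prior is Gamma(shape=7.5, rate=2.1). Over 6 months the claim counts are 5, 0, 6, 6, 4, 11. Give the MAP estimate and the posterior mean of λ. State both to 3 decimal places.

λ_MAP = 4.753, E[λ|data] = 4.877

Σ counts = 32. Posterior: Gamma(shape = 7.5+32 = 39.5, rate = 2.1+6 = 8.1).
Mode = (α−1)/β = 38.5/8.1 = 4.753.
Mean = α/β = 39.5/8.1 = 4.877.
The posterior is right-skewed, so the mean exceeds the mode.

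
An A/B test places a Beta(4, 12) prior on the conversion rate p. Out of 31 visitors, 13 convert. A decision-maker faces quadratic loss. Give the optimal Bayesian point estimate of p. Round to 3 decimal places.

Posterior: Beta(4+13, 12+18) = Beta(17, 30).
Mode = (17−1)/(17+30−2) = 16/45 = 0.356.
Mean = 17/(17+30) = 17/47 = 0.362.
Quadratic loss ⇒ the optimal estimator is the posterior mean.

0.362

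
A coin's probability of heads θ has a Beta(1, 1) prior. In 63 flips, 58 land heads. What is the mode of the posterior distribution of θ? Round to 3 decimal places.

0.921

Posterior: Beta(1+58, 1+5) = Beta(59, 6).
Mode = (59−1)/(59+6−2) = 58/63 = 0.921.
Mean = 59/(59+6) = 59/65 = 0.908.
This is the posterior mode — the MAP estimate.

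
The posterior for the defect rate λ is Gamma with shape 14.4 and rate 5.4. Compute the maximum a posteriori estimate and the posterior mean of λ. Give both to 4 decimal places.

maximum a posteriori estimate = 2.4815, posterior mean = 2.6667

Mode = (α−1)/β = 13.4/5.4 = 2.4815.
Mean = α/β = 14.4/5.4 = 2.6667.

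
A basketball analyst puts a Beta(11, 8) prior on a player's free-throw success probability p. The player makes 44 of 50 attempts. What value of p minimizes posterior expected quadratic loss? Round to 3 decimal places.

0.797

Posterior: Beta(11+44, 8+6) = Beta(55, 14).
Mode = (55−1)/(55+14−2) = 54/67 = 0.806.
Mean = 55/(55+14) = 55/69 = 0.797.
Quadratic loss ⇒ the optimal estimator is the posterior mean.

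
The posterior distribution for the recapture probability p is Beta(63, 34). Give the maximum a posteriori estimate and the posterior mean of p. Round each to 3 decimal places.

MAP: 0.653. Posterior mean: 0.649.

Mode = (63−1)/(63+34−2) = 62/95 = 0.653.
Mean = 63/(63+34) = 63/97 = 0.649.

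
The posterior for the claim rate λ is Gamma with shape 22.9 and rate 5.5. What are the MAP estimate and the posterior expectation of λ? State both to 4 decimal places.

Mode = (α−1)/β = 21.9/5.5 = 3.9818.
Mean = α/β = 22.9/5.5 = 4.1636.

MAP = 3.9818, posterior mean = 4.1636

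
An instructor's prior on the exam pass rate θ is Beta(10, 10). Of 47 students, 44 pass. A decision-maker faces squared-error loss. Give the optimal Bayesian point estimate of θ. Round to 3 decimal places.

0.806

Posterior: Beta(10+44, 10+3) = Beta(54, 13).
Mode = (54−1)/(54+13−2) = 53/65 = 0.815.
Mean = 54/(54+13) = 54/67 = 0.806.
Squared-error loss ⇒ the optimal estimator is the posterior mean.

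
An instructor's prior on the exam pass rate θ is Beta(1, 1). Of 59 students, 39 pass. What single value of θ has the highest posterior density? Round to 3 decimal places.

Posterior: Beta(1+39, 1+20) = Beta(40, 21).
Mode = (40−1)/(40+21−2) = 39/59 = 0.661.
With a flat prior the MAP equals the MLE, 39/59.
Mean = 40/(40+21) = 40/61 = 0.656.
This is the posterior mode — the MAP estimate.

0.661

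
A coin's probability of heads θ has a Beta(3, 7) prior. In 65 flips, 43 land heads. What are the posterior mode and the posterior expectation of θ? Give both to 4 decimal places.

Posterior: Beta(3+43, 7+22) = Beta(46, 29).
Mode = (46−1)/(46+29−2) = 45/73 = 0.6164.
Mean = 46/(46+29) = 46/75 = 0.6133.
The posterior is left-skewed, so the mode exceeds the mean.

MAP = 0.6164; posterior mean = 0.6133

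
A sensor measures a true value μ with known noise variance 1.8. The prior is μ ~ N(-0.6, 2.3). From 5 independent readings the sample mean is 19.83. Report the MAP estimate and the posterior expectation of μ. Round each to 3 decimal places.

MAP = 17.065, posterior mean = 17.065

Posterior for μ is Normal. Precision-weighted mean: (1/2.3·-0.6 + 5/1.8·19.83) / (1/2.3 + 5/1.8) = 17.065.
A Normal posterior is symmetric, so mode = mean.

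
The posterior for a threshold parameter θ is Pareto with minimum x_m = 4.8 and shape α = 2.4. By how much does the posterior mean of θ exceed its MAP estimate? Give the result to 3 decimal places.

3.429

The Pareto density is strictly decreasing on [x_m, ∞), so the mode is x_m = 4.800.
Mean = α·x_m/(α−1) = 2.4·4.8/1.4 = 8.229.
Difference = 8.229 − 4.800 = 3.429.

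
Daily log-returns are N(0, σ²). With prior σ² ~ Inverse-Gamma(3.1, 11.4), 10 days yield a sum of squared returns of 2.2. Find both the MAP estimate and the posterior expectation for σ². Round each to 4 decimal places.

Posterior: Inverse-Gamma(shape = 3.1+10/2 = 8.1, scale = 11.4+2.2/2 = 12.5).
Mode = β/(α+1) = 12.5/9.1 = 1.3736.
Mean = β/(α−1) = 12.5/7.1 = 1.7606.
The posterior is right-skewed, so the mean exceeds the mode.

MAP = 1.3736, posterior mean = 1.7606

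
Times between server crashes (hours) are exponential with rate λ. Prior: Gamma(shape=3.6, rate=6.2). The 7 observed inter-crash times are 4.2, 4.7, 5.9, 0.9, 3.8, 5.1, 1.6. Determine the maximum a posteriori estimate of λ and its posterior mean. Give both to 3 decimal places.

Σ times = 26.2. Posterior: Gamma(shape = 3.6+7 = 10.6, rate = 6.2+26.2 = 32.4).
Mode = (α−1)/β = 9.6/32.4 = 0.296.
Mean = α/β = 10.6/32.4 = 0.327.
The mean is pulled above the mode by the posterior's right skew.

maximum a posteriori estimate = 0.296, posterior mean = 0.327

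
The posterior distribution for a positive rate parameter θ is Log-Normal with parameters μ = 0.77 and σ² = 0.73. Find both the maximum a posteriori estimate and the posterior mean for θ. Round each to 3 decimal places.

Mode = exp(μ − σ²) = exp(0.04) = 1.041.
Mean = exp(μ + σ²/2) = exp(1.135) = 3.111.
Mean > mode: the posterior has a right tail.

maximum a posteriori estimate = 1.041, posterior mean = 3.111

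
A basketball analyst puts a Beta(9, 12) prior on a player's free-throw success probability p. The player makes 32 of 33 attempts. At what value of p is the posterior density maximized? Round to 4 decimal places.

Posterior: Beta(9+32, 12+1) = Beta(41, 13).
Mode = (41−1)/(41+13−2) = 40/52 = 0.7692.
Mean = 41/(41+13) = 41/54 = 0.7593.
This is the posterior mode — the MAP estimate.

0.7692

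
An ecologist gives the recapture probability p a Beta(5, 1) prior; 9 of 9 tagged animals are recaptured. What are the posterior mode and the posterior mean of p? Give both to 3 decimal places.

MAP = 1.000, posterior mean = 0.933

Posterior: Beta(5+9, 1+0) = Beta(14, 1).
Since β = 1 ≤ 1 and α > 1, the Beta density is monotone increasing on [0,1]; the mode is at 1.
Mean = 14/(14+1) = 0.933.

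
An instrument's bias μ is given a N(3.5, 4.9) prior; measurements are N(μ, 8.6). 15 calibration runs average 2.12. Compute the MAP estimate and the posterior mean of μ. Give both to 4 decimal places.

Posterior for μ is Normal. Precision-weighted mean: (1/4.9·3.5 + 15/8.6·2.12) / (1/4.9 + 15/8.6) = 2.2646.
A Normal posterior is symmetric, so mode = mean.

μ_MAP = 2.2646, E[μ|data] = 2.2646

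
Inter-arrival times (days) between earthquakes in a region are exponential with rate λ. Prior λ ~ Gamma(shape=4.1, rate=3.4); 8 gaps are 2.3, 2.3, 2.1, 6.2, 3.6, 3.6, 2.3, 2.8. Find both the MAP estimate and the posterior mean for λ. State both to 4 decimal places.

Σ times = 25.2. Posterior: Gamma(shape = 4.1+8 = 12.1, rate = 3.4+25.2 = 28.6).
Mode = (α−1)/β = 11.1/28.6 = 0.3881.
Mean = α/β = 12.1/28.6 = 0.4231.

MAP = 0.3881; posterior mean = 0.4231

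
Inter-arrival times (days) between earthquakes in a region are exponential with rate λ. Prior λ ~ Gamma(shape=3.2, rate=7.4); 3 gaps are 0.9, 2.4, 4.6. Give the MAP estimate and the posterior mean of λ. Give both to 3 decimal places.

Σ times = 7.9. Posterior: Gamma(shape = 3.2+3 = 6.2, rate = 7.4+7.9 = 15.3).
Mode = (α−1)/β = 5.2/15.3 = 0.340.
Mean = α/β = 6.2/15.3 = 0.405.
The posterior is right-skewed, so the mean exceeds the mode.

MAP: 0.340. Posterior mean: 0.405.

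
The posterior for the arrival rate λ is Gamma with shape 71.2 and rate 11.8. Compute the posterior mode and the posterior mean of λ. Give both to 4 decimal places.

λ_MAP = 5.9492, E[λ|data] = 6.0339

Mode = (α−1)/β = 70.2/11.8 = 5.9492.
Mean = α/β = 71.2/11.8 = 6.0339.
The mean is pulled above the mode by the posterior's right skew.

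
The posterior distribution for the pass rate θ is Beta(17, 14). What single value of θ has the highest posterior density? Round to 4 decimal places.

0.5517

Mode = (17−1)/(17+14−2) = 16/29 = 0.5517.
Mean = 17/(17+14) = 17/31 = 0.5484.
This is the posterior mode — the MAP estimate.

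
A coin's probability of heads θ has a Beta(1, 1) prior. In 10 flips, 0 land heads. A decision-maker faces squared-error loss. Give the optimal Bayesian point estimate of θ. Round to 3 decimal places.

0.083

Posterior: Beta(1+0, 1+10) = Beta(1, 11).
Since α = 1 ≤ 1 and β > 1, the Beta density is monotone decreasing on [0,1]; the mode is at 0.
Mean = 1/(1+11) = 0.083.
Squared-error loss ⇒ the optimal estimator is the posterior mean.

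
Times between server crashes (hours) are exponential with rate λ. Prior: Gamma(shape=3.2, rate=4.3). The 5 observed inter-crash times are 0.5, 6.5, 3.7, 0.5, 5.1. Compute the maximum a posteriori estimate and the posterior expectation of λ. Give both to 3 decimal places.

MAP = 0.350; posterior mean = 0.398

Σ times = 16.3. Posterior: Gamma(shape = 3.2+5 = 8.2, rate = 4.3+16.3 = 20.6).
Mode = (α−1)/β = 7.2/20.6 = 0.350.
Mean = α/β = 8.2/20.6 = 0.398.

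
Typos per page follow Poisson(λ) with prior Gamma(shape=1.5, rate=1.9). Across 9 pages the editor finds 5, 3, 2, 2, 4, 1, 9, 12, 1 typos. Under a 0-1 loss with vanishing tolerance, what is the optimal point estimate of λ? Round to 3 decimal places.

Σ counts = 39. Posterior: Gamma(shape = 1.5+39 = 40.5, rate = 1.9+9 = 10.9).
Mode = (α−1)/β = 39.5/10.9 = 3.624.
Mean = α/β = 40.5/10.9 = 3.716.
This is the posterior mode — the MAP estimate.

3.624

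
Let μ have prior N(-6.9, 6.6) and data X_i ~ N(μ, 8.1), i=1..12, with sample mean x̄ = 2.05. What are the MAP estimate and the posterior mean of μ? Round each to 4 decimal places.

μ_MAP = 1.2196, E[μ|data] = 1.2196

Posterior for μ is Normal. Precision-weighted mean: (1/6.6·-6.9 + 12/8.1·2.05) / (1/6.6 + 12/8.1) = 1.2196.
A Normal posterior is symmetric, so mode = mean.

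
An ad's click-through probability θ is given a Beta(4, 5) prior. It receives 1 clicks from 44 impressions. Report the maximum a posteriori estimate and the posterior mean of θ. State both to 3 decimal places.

maximum a posteriori estimate = 0.078, posterior mean = 0.094

Posterior: Beta(4+1, 5+43) = Beta(5, 48).
Mode = (5−1)/(5+48−2) = 4/51 = 0.078.
Mean = 5/(5+48) = 5/53 = 0.094.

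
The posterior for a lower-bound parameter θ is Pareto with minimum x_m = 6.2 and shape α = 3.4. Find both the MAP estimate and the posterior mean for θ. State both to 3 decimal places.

The Pareto density is strictly decreasing on [x_m, ∞), so the mode is x_m = 6.200.
Mean = α·x_m/(α−1) = 3.4·6.2/2.4 = 8.783.
The mean is pulled above the mode by the posterior's right skew.

MAP estimate = 6.200, posterior mean = 8.783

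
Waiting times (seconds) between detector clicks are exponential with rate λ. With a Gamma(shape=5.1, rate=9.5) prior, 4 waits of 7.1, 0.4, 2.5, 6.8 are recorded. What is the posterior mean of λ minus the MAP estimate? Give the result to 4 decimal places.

Σ times = 16.8. Posterior: Gamma(shape = 5.1+4 = 9.1, rate = 9.5+16.8 = 26.3).
Mode = (α−1)/β = 8.1/26.3 = 0.3080.
Mean = α/β = 9.1/26.3 = 0.3460.
Difference = 0.3460 − 0.3080 = 0.0380.

0.0380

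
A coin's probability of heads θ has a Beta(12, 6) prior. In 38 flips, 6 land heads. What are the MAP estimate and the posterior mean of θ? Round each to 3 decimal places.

Posterior: Beta(12+6, 6+32) = Beta(18, 38).
Mode = (18−1)/(18+38−2) = 17/54 = 0.315.
Mean = 18/(18+38) = 18/56 = 0.321.

MAP: 0.315. Posterior mean: 0.321.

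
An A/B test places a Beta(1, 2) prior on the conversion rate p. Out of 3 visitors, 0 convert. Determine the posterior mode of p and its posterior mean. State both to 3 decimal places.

Posterior: Beta(1+0, 2+3) = Beta(1, 5).
Since α = 1 ≤ 1 and β > 1, the Beta density is monotone decreasing on [0,1]; the mode is at 0.
Mean = 1/(1+5) = 0.167.
The mean is pulled above the mode by the posterior's right skew.

MAP = 0.000; posterior mean = 0.167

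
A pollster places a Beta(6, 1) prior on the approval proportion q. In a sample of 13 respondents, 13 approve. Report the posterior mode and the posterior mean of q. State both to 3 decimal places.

Posterior: Beta(6+13, 1+0) = Beta(19, 1).
Since β = 1 ≤ 1 and α > 1, the Beta density is monotone increasing on [0,1]; the mode is at 1.
Mean = 19/(19+1) = 0.950.

posterior mode = 1.000, posterior mean = 0.950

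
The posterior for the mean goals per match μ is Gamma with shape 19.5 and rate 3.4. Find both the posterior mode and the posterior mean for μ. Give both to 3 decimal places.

Mode = (α−1)/β = 18.5/3.4 = 5.441.
Mean = α/β = 19.5/3.4 = 5.735.

MAP: 5.441. Posterior mean: 5.735.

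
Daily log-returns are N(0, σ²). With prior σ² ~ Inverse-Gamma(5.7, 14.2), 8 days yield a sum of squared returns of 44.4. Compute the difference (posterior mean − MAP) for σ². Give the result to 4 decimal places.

Posterior: Inverse-Gamma(shape = 5.7+8/2 = 9.7, scale = 14.2+44.4/2 = 36.4).
Mode = β/(α+1) = 36.4/10.7 = 3.4019.
Mean = β/(α−1) = 36.4/8.7 = 4.1839.
Difference = 4.1839 − 3.4019 = 0.7820.

0.7820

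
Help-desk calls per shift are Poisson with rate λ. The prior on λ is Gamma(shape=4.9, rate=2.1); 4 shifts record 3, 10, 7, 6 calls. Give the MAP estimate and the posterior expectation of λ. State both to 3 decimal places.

Σ counts = 26. Posterior: Gamma(shape = 4.9+26 = 30.9, rate = 2.1+4 = 6.1).
Mode = (α−1)/β = 29.9/6.1 = 4.902.
Mean = α/β = 30.9/6.1 = 5.066.

MAP: 4.902. Posterior mean: 5.066.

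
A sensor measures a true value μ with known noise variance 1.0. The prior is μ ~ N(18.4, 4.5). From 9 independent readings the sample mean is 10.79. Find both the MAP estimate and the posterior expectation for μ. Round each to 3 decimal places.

Posterior for μ is Normal. Precision-weighted mean: (1/4.5·18.4 + 9/1.0·10.79) / (1/4.5 + 9/1.0) = 10.973.
A Normal posterior is symmetric, so mode = mean.

MAP: 10.973. Posterior mean: 10.973.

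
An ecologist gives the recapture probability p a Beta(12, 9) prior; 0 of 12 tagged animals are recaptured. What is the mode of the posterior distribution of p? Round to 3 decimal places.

Posterior: Beta(12+0, 9+12) = Beta(12, 21).
Mode = (12−1)/(12+21−2) = 11/31 = 0.355.
Mean = 12/(12+21) = 12/33 = 0.364.
This is the posterior mode — the MAP estimate.

0.355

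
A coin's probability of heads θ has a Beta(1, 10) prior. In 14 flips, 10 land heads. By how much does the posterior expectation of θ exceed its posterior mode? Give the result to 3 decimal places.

0.005

Posterior: Beta(1+10, 10+4) = Beta(11, 14).
Mode = (11−1)/(11+14−2) = 10/23 = 0.435.
Mean = 11/(11+14) = 11/25 = 0.440.
Difference = 0.440 − 0.435 = 0.005.
Right-skewed posterior ⇒ mode < mean.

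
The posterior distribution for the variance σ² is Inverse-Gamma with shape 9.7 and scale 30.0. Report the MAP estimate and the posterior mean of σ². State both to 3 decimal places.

MAP = 2.804, posterior mean = 3.448

Mode = β/(α+1) = 30.0/10.7 = 2.804.
Mean = β/(α−1) = 30.0/8.7 = 3.448.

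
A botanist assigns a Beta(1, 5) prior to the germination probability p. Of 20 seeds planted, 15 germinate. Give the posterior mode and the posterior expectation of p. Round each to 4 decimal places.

Posterior: Beta(1+15, 5+5) = Beta(16, 10).
Mode = (16−1)/(16+10−2) = 15/24 = 0.6250.
Mean = 16/(16+10) = 16/26 = 0.6154.
Mode > mean: the posterior has a left tail.

MAP = 0.6250; posterior mean = 0.6154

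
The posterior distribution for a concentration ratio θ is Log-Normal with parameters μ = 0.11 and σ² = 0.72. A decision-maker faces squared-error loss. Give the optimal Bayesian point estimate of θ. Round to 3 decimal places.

1.600

Mode = exp(μ − σ²) = exp(-0.61) = 0.543.
Mean = exp(μ + σ²/2) = exp(0.470) = 1.600.
Squared-error loss ⇒ the optimal estimator is the posterior mean.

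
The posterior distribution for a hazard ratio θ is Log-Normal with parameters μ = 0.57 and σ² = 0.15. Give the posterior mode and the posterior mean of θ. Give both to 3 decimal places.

MAP: 1.522. Posterior mean: 1.906.

Mode = exp(μ − σ²) = exp(0.42) = 1.522.
Mean = exp(μ + σ²/2) = exp(0.645) = 1.906.
Right-skewed posterior ⇒ mode < mean.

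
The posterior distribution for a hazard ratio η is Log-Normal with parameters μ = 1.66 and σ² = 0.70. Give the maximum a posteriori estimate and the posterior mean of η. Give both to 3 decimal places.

Mode = exp(μ − σ²) = exp(0.96) = 2.612.
Mean = exp(μ + σ²/2) = exp(2.010) = 7.463.
Mean > mode: the posterior has a right tail.

MAP = 2.612, posterior mean = 7.463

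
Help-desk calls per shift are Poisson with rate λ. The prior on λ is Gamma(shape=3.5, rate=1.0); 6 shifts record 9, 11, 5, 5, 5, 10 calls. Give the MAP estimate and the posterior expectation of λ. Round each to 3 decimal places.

MAP estimate = 6.786, posterior expectation = 6.929

Σ counts = 45. Posterior: Gamma(shape = 3.5+45 = 48.5, rate = 1.0+6 = 7.0).
Mode = (α−1)/β = 47.5/7.0 = 6.786.
Mean = α/β = 48.5/7.0 = 6.929.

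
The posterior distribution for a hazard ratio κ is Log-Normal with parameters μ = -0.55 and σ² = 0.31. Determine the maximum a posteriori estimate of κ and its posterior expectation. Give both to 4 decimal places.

MAP = 0.4232, posterior mean = 0.6737

Mode = exp(μ − σ²) = exp(-0.86) = 0.4232.
Mean = exp(μ + σ²/2) = exp(-0.395) = 0.6737.
The mean is pulled above the mode by the posterior's right skew.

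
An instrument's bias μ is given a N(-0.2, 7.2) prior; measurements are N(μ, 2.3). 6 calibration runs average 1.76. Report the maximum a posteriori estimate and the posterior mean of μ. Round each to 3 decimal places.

MAP: 1.661. Posterior mean: 1.661.

Posterior for μ is Normal. Precision-weighted mean: (1/7.2·-0.2 + 6/2.3·1.76) / (1/7.2 + 6/2.3) = 1.661.
A Normal posterior is symmetric, so mode = mean.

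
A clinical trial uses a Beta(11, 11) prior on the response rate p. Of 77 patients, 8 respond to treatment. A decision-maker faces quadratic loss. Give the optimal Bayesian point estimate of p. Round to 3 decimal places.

Posterior: Beta(11+8, 11+69) = Beta(19, 80).
Mode = (19−1)/(19+80−2) = 18/97 = 0.186.
Mean = 19/(19+80) = 19/99 = 0.192.
Quadratic loss ⇒ the optimal estimator is the posterior mean.

0.192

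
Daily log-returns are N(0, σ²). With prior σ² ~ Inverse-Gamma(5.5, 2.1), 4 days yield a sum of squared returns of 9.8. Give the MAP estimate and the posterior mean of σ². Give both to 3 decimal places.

MAP estimate = 0.824, posterior mean = 1.077

Posterior: Inverse-Gamma(shape = 5.5+4/2 = 7.5, scale = 2.1+9.8/2 = 7.0).
Mode = β/(α+1) = 7.0/8.5 = 0.824.
Mean = β/(α−1) = 7.0/6.5 = 1.077.
The mean is pulled above the mode by the posterior's right skew.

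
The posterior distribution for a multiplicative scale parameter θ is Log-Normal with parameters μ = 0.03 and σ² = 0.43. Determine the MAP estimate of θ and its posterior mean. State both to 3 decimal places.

Mode = exp(μ − σ²) = exp(-0.40) = 0.670.
Mean = exp(μ + σ²/2) = exp(0.245) = 1.278.
Mean > mode: the posterior has a right tail.

MAP = 0.670, posterior mean = 1.278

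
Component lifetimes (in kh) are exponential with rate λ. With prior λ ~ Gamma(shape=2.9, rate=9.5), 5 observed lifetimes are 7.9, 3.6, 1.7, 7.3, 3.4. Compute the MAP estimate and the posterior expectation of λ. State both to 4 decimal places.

Σ times = 23.9. Posterior: Gamma(shape = 2.9+5 = 7.9, rate = 9.5+23.9 = 33.4).
Mode = (α−1)/β = 6.9/33.4 = 0.2066.
Mean = α/β = 7.9/33.4 = 0.2365.
Mean > mode: the posterior has a right tail.

λ_MAP = 0.2066, E[λ|data] = 0.2365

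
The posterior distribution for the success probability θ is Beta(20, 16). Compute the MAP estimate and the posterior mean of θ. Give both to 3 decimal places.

MAP estimate = 0.559, posterior mean = 0.556

Mode = (20−1)/(20+16−2) = 19/34 = 0.559.
Mean = 20/(20+16) = 20/36 = 0.556.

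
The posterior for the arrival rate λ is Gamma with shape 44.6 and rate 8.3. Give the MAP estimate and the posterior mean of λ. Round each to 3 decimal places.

MAP = 5.253, posterior mean = 5.373

Mode = (α−1)/β = 43.6/8.3 = 5.253.
Mean = α/β = 44.6/8.3 = 5.373.
Mean > mode: the posterior has a right tail.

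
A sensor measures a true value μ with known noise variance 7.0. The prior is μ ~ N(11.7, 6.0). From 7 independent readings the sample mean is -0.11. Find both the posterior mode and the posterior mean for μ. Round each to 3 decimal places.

μ_MAP = 1.577, E[μ|data] = 1.577

Posterior for μ is Normal. Precision-weighted mean: (1/6.0·11.7 + 7/7.0·-0.11) / (1/6.0 + 7/7.0) = 1.577.
A Normal posterior is symmetric, so mode = mean.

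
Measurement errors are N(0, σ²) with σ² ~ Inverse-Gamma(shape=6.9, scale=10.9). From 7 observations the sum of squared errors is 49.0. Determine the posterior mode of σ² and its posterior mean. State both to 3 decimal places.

Posterior: Inverse-Gamma(shape = 6.9+7/2 = 10.4, scale = 10.9+49.0/2 = 35.4).
Mode = β/(α+1) = 35.4/11.4 = 3.105.
Mean = β/(α−1) = 35.4/9.4 = 3.766.
Right-skewed posterior ⇒ mode < mean.

MAP = 3.105, posterior mean = 3.766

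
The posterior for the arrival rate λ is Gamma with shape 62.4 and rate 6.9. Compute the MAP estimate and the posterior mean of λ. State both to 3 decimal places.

λ_MAP = 8.899, E[λ|data] = 9.043

Mode = (α−1)/β = 61.4/6.9 = 8.899.
Mean = α/β = 62.4/6.9 = 9.043.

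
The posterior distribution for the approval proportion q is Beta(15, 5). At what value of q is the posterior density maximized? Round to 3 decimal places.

0.778

Mode = (15−1)/(15+5−2) = 14/18 = 0.778.
Mean = 15/(15+5) = 15/20 = 0.750.
This is the posterior mode — the MAP estimate.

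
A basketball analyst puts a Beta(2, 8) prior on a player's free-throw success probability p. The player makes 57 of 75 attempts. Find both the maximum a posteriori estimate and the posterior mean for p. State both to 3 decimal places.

Posterior: Beta(2+57, 8+18) = Beta(59, 26).
Mode = (59−1)/(59+26−2) = 58/83 = 0.699.
Mean = 59/(59+26) = 59/85 = 0.694.

p_MAP = 0.699, E[p|data] = 0.694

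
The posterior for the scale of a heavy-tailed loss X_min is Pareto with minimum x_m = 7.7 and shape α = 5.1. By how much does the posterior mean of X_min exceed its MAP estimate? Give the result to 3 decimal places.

The Pareto density is strictly decreasing on [x_m, ∞), so the mode is x_m = 7.700.
Mean = α·x_m/(α−1) = 5.1·7.7/4.1 = 9.578.
Difference = 9.578 − 7.700 = 1.878.

1.878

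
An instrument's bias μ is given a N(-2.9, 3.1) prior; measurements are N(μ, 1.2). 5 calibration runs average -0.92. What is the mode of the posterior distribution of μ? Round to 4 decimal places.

-1.0623

Posterior for μ is Normal. Precision-weighted mean: (1/3.1·-2.9 + 5/1.2·-0.92) / (1/3.1 + 5/1.2) = -1.0623.
A Normal posterior is symmetric, so mode = mean.
This is the posterior mode — the MAP estimate.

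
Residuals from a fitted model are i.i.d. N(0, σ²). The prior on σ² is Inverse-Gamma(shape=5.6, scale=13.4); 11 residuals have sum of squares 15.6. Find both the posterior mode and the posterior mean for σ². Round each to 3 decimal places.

MAP = 1.752; posterior mean = 2.099

Posterior: Inverse-Gamma(shape = 5.6+11/2 = 11.1, scale = 13.4+15.6/2 = 21.2).
Mode = β/(α+1) = 21.2/12.1 = 1.752.
Mean = β/(α−1) = 21.2/10.1 = 2.099.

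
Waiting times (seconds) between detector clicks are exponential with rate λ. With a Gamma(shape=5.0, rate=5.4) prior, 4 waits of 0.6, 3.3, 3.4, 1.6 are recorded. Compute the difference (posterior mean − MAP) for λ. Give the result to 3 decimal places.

0.070

Σ times = 8.9. Posterior: Gamma(shape = 5.0+4 = 9.0, rate = 5.4+8.9 = 14.3).
Mode = (α−1)/β = 8.0/14.3 = 0.559.
Mean = α/β = 9.0/14.3 = 0.629.
Difference = 0.629 − 0.559 = 0.070.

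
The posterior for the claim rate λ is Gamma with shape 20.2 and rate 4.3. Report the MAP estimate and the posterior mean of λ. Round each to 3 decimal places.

Mode = (α−1)/β = 19.2/4.3 = 4.465.
Mean = α/β = 20.2/4.3 = 4.698.
Mean > mode: the posterior has a right tail.

MAP = 4.465; posterior mean = 4.698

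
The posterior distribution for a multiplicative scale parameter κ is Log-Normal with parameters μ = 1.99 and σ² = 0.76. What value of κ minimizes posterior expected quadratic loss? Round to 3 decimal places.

Mode = exp(μ − σ²) = exp(1.23) = 3.421.
Mean = exp(μ + σ²/2) = exp(2.370) = 10.697.
Quadratic loss ⇒ the optimal estimator is the posterior mean.

10.697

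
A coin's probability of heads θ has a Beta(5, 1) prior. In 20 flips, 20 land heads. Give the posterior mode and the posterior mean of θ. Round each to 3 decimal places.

Posterior: Beta(5+20, 1+0) = Beta(25, 1).
Since β = 1 ≤ 1 and α > 1, the Beta density is monotone increasing on [0,1]; the mode is at 1.
Mean = 25/(25+1) = 0.962.
Mode > mean: the posterior has a left tail.

MAP = 1.000, posterior mean = 0.962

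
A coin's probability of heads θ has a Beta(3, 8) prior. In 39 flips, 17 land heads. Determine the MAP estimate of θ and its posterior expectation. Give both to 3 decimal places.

θ_MAP = 0.396, E[θ|data] = 0.400

Posterior: Beta(3+17, 8+22) = Beta(20, 30).
Mode = (20−1)/(20+30−2) = 19/48 = 0.396.
Mean = 20/(20+30) = 20/50 = 0.400.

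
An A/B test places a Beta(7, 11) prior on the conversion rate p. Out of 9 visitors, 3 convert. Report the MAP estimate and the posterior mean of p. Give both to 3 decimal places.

Posterior: Beta(7+3, 11+6) = Beta(10, 17).
Mode = (10−1)/(10+17−2) = 9/25 = 0.360.
Mean = 10/(10+17) = 10/27 = 0.370.

p_MAP = 0.360, E[p|data] = 0.370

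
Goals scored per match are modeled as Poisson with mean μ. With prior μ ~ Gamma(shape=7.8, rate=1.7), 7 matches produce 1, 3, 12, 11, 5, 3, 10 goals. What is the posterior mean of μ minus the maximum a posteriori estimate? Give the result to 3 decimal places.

Σ counts = 45. Posterior: Gamma(shape = 7.8+45 = 52.8, rate = 1.7+7 = 8.7).
Mode = (α−1)/β = 51.8/8.7 = 5.954.
Mean = α/β = 52.8/8.7 = 6.069.
Difference = 6.069 − 5.954 = 0.115.

0.115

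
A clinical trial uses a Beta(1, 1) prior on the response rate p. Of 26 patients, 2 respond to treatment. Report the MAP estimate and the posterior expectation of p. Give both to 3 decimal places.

MAP estimate = 0.077, posterior expectation = 0.107

Posterior: Beta(1+2, 1+24) = Beta(3, 25).
Mode = (3−1)/(3+25−2) = 2/26 = 0.077.
Mean = 3/(3+25) = 3/28 = 0.107.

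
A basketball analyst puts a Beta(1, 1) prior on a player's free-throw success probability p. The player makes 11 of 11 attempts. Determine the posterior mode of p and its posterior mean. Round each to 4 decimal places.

MAP = 1.0000; posterior mean = 0.9231

Posterior: Beta(1+11, 1+0) = Beta(12, 1).
Since β = 1 ≤ 1 and α > 1, the Beta density is monotone increasing on [0,1]; the mode is at 1.
Mean = 12/(12+1) = 0.9231.
Left-skewed posterior ⇒ mean < mode.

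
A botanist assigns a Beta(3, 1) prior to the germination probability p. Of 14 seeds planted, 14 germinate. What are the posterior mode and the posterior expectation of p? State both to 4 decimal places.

MAP = 1.0000; posterior mean = 0.9444

Posterior: Beta(3+14, 1+0) = Beta(17, 1).
Since β = 1 ≤ 1 and α > 1, the Beta density is monotone increasing on [0,1]; the mode is at 1.
Mean = 17/(17+1) = 0.9444.
Mode > mean: the posterior has a left tail.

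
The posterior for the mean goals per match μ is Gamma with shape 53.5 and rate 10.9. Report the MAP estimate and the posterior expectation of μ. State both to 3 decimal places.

Mode = (α−1)/β = 52.5/10.9 = 4.817.
Mean = α/β = 53.5/10.9 = 4.908.
Mean > mode: the posterior has a right tail.

MAP estimate = 4.817, posterior expectation = 4.908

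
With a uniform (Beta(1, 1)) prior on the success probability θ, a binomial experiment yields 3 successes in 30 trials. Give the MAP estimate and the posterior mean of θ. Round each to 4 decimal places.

Posterior: Beta(1+3, 1+27) = Beta(4, 28).
Mode = (4−1)/(4+28−2) = 3/30 = 0.1000.
Mean = 4/(4+28) = 4/32 = 0.1250.

MAP estimate = 0.1000, posterior mean = 0.1250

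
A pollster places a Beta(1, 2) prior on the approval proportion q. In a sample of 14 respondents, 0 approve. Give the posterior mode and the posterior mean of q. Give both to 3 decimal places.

MAP = 0.000; posterior mean = 0.059

Posterior: Beta(1+0, 2+14) = Beta(1, 16).
Since α = 1 ≤ 1 and β > 1, the Beta density is monotone decreasing on [0,1]; the mode is at 0.
Mean = 1/(1+16) = 0.059.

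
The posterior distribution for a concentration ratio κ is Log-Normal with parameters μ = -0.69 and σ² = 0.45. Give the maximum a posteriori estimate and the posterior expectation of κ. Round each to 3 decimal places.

MAP = 0.320, posterior mean = 0.628

Mode = exp(μ − σ²) = exp(-1.14) = 0.320.
Mean = exp(μ + σ²/2) = exp(-0.465) = 0.628.
Right-skewed posterior ⇒ mode < mean.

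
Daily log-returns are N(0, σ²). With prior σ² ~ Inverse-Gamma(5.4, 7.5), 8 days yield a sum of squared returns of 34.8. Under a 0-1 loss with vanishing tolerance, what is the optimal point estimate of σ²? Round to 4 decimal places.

2.3942

Posterior: Inverse-Gamma(shape = 5.4+8/2 = 9.4, scale = 7.5+34.8/2 = 24.9).
Mode = β/(α+1) = 24.9/10.4 = 2.3942.
Mean = β/(α−1) = 24.9/8.4 = 2.9643.
This is the posterior mode — the MAP estimate.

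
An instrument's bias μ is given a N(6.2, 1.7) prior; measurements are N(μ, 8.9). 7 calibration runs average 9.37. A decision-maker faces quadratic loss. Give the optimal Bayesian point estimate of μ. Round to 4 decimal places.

Posterior for μ is Normal. Precision-weighted mean: (1/1.7·6.2 + 7/8.9·9.37) / (1/1.7 + 7/8.9) = 8.0136.
A Normal posterior is symmetric, so mode = mean.
Quadratic loss ⇒ the optimal estimator is the posterior mean.

8.0136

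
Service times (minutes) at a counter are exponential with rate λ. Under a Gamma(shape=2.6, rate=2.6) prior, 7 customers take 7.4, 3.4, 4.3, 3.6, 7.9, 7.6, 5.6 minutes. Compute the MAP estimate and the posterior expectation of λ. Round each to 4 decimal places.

MAP: 0.2028. Posterior mean: 0.2264.

Σ times = 39.8. Posterior: Gamma(shape = 2.6+7 = 9.6, rate = 2.6+39.8 = 42.4).
Mode = (α−1)/β = 8.6/42.4 = 0.2028.
Mean = α/β = 9.6/42.4 = 0.2264.
The mean is pulled above the mode by the posterior's right skew.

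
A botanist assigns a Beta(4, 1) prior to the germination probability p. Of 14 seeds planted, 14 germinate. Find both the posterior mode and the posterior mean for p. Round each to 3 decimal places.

MAP = 1.000; posterior mean = 0.947

Posterior: Beta(4+14, 1+0) = Beta(18, 1).
Since β = 1 ≤ 1 and α > 1, the Beta density is monotone increasing on [0,1]; the mode is at 1.
Mean = 18/(18+1) = 0.947.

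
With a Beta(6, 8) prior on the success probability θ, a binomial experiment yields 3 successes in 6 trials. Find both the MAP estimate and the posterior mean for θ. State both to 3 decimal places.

Posterior: Beta(6+3, 8+3) = Beta(9, 11).
Mode = (9−1)/(9+11−2) = 8/18 = 0.444.
Mean = 9/(9+11) = 9/20 = 0.450.

MAP: 0.444. Posterior mean: 0.450.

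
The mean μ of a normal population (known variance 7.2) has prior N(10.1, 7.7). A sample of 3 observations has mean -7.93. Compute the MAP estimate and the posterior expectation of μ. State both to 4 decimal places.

Posterior for μ is Normal. Precision-weighted mean: (1/7.7·10.1 + 3/7.2·-7.93) / (1/7.7 + 3/7.2) = -3.6456.
A Normal posterior is symmetric, so mode = mean.

MAP estimate = -3.6456, posterior expectation = -3.6456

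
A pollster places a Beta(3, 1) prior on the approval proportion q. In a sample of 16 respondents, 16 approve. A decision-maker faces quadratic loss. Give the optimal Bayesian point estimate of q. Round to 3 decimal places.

Posterior: Beta(3+16, 1+0) = Beta(19, 1).
Since β = 1 ≤ 1 and α > 1, the Beta density is monotone increasing on [0,1]; the mode is at 1.
Mean = 19/(19+1) = 0.950.
Quadratic loss ⇒ the optimal estimator is the posterior mean.

0.950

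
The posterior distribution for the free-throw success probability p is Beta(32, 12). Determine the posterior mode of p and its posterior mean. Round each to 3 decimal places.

MAP = 0.738, posterior mean = 0.727

Mode = (32−1)/(32+12−2) = 31/42 = 0.738.
Mean = 32/(32+12) = 32/44 = 0.727.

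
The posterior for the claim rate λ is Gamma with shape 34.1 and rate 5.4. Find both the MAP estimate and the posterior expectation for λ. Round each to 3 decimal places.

Mode = (α−1)/β = 33.1/5.4 = 6.130.
Mean = α/β = 34.1/5.4 = 6.315.

MAP = 6.130; posterior mean = 6.315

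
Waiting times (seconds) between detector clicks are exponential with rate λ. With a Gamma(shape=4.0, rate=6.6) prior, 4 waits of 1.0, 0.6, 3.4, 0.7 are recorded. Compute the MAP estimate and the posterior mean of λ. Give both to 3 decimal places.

Σ times = 5.7. Posterior: Gamma(shape = 4.0+4 = 8.0, rate = 6.6+5.7 = 12.3).
Mode = (α−1)/β = 7.0/12.3 = 0.569.
Mean = α/β = 8.0/12.3 = 0.650.

MAP estimate = 0.569, posterior mean = 0.650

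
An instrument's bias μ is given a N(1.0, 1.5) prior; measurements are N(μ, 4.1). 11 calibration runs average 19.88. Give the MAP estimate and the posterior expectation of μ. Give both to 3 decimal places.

Posterior for μ is Normal. Precision-weighted mean: (1/1.5·1.0 + 11/4.1·19.88) / (1/1.5 + 11/4.1) = 16.122.
A Normal posterior is symmetric, so mode = mean.

MAP = 16.122; posterior mean = 16.122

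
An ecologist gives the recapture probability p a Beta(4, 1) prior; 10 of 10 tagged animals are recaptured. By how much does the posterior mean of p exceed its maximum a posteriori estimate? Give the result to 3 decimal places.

-0.067

Posterior: Beta(4+10, 1+0) = Beta(14, 1).
Since β = 1 ≤ 1 and α > 1, the Beta density is monotone increasing on [0,1]; the mode is at 1.
Mean = 14/(14+1) = 0.933.
Difference = 0.933 − 1.000 = -0.067.
Left-skewed posterior ⇒ mean < mode.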